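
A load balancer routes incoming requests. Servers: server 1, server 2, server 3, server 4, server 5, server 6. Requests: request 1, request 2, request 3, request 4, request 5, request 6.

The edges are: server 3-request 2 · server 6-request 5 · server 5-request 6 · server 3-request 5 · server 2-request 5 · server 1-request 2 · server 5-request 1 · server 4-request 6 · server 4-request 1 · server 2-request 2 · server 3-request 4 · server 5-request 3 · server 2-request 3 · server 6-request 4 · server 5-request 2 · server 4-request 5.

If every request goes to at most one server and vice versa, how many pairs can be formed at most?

A valid assignment of size 6: server 1–request 2, server 2–request 3, server 3–request 4, server 4–request 6, server 5–request 1, server 6–request 5.
This saturates every server, so 6 is the maximum.

6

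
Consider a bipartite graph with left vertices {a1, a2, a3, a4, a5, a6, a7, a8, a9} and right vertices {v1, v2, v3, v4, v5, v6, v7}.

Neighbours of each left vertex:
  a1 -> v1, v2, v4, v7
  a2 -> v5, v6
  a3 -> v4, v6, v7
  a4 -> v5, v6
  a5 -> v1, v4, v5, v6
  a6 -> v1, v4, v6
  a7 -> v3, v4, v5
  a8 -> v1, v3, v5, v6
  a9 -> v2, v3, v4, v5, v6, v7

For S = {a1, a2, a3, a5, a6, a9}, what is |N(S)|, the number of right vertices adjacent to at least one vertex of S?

The union of neighbours of {a1, a2, a3, a5, a6, a9} is {v1, v2, v3, v4, v5, v6, v7}, which has 7 elements.
Since |N(S)| = 7 ≥ |S| = 6, Hall's condition holds for this subset.

7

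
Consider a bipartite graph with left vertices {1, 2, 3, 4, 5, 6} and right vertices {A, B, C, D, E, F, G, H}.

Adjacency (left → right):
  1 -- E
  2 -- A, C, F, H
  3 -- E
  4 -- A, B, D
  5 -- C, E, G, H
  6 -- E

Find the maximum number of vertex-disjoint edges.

One maximum matching: 1-E, 2-F, 4-B, 5-C.
The set {1, 3, 6} has only 1 neighbour ({E}), so by Hall's theorem at most 4 of the 6 left vertices can be matched.

4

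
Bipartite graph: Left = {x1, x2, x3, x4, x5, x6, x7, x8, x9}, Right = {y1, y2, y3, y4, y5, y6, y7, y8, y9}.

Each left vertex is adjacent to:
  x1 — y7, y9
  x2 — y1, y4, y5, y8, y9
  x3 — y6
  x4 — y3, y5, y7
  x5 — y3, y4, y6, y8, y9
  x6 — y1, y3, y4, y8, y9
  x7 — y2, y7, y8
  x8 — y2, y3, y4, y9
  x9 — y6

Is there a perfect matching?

No

The set {x3, x9} has only 1 neighbour ({y6}), so by Hall's theorem at most 8 of the 9 left vertices can be matched.
Hence no matching covers every left vertex.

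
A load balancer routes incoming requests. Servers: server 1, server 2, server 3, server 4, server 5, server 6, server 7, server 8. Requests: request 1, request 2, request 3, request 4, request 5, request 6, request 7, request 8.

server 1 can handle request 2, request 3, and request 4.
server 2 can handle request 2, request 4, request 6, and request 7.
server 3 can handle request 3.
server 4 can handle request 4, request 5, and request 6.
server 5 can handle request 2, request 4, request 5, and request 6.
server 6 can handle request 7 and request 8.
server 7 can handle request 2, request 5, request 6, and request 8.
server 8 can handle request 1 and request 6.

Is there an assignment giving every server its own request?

Yes

For example, pair server 1-request 2, server 2-request 7, server 3-request 3, server 4-request 5, server 5-request 4, server 6-request 8, server 7-request 6, server 8-request 1.
All 8 servers are covered.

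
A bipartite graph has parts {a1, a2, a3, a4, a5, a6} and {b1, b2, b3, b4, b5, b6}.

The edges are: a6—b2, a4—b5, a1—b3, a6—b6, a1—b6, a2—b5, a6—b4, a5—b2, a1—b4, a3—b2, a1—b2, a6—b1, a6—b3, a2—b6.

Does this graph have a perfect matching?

No

The set {a3, a5} has only 1 neighbour ({b2}), so by Hall's theorem at most 5 of the 6 left vertices can be matched.
Hence no matching covers every left vertex.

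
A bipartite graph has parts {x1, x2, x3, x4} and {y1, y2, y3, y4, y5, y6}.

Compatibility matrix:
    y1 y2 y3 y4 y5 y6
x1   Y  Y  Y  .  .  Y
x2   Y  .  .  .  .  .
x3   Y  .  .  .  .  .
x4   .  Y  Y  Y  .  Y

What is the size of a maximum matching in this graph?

3

One maximum matching: x1-y2, x2-y1, x4-y3.
The set {x2, x3} has only 1 neighbour ({y1}), so by Hall's theorem at most 3 of the 4 left vertices can be matched.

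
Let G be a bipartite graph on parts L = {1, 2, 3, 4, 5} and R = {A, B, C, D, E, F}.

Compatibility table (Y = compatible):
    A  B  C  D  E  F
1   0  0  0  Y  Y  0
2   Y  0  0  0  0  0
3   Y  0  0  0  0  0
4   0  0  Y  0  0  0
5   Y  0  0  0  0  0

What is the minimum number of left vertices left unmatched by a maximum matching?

One maximum matching: 1→E, 2→A, 4→C.
The set {2, 3, 5} has only 1 neighbour ({A}), so by Hall's theorem at most 3 of the 5 left vertices can be matched.
That matches 3 of the 5, leaving 2 unmatched; no matching can do better.

2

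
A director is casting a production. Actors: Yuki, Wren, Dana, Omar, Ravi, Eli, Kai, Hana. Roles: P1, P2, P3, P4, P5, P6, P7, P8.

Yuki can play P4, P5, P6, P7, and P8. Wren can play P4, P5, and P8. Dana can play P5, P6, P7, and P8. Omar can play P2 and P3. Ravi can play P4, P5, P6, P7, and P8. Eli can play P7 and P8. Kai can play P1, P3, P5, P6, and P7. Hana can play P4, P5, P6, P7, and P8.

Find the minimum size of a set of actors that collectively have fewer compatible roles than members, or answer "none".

6

Take S = {Yuki, Wren, Dana, Ravi, Eli, Hana}. Its neighbourhood is {P4, P5, P6, P7, P8}, so |N(S)| = 5 < |S| = 6.
Every subset of size less than 6 has at least as many neighbours as members, so 6 is the minimum.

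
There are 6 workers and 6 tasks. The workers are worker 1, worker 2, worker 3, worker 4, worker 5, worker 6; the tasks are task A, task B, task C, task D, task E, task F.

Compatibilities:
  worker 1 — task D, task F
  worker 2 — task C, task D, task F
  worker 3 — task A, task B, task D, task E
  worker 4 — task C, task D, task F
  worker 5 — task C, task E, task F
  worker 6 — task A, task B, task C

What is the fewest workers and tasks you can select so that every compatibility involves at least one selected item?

{worker 1, worker 2, worker 3, worker 4, worker 5, worker 6} is a vertex cover of size 6: every edge has an endpoint in this set.
No smaller cover exists because worker 1–task F, worker 2–task C, worker 3–task B, worker 4–task D, worker 5–task E, worker 6–task A is a matching of size 6, and a cover must include an endpoint of each of these disjoint edges (König's theorem).

6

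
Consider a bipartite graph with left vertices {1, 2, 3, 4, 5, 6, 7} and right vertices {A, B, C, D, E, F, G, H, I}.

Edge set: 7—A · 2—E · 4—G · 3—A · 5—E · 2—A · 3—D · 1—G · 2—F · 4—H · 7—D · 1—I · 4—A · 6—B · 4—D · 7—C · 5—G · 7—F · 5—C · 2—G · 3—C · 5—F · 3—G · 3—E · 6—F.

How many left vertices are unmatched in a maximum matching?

0

A valid assignment of size 7: 1–I, 2–G, 3–A, 4–D, 5–E, 6–B, 7–F.
All 7 left vertices are matched, so no larger matching exists.
That matches 7 of the 7, leaving 0 unmatched; no matching can do better.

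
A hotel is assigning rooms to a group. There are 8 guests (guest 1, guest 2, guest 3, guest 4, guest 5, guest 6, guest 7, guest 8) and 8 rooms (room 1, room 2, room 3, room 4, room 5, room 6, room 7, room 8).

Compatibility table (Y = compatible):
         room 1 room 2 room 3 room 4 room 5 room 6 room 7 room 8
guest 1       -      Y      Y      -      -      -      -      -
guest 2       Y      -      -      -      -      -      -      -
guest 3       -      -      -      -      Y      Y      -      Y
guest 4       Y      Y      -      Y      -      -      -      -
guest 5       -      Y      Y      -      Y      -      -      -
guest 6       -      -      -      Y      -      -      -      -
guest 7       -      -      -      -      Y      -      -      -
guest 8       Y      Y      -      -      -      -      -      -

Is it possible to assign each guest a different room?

The set {guest 1, guest 2, guest 4, guest 5, guest 6, guest 7, guest 8} has only 5 neighbours ({room 1, room 2, room 3, room 4, room 5}), so by Hall's theorem at most 6 of the 8 guests can be matched.
Hence no matching covers every guest.

No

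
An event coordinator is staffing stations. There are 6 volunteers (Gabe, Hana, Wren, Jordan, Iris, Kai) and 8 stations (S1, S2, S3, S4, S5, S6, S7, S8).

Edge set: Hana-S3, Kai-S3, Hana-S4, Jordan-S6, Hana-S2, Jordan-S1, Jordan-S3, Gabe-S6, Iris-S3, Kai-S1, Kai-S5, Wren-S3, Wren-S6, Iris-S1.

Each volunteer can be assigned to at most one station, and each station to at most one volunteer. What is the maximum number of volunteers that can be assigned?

5

A valid assignment of size 5: Gabe–S6, Hana–S2, Wren–S3, Jordan–S1, Kai–S5.
The set {Gabe, Wren, Jordan, Iris} has only 3 neighbours ({S1, S3, S6}), so by Hall's theorem at most 5 of the 6 volunteers can be matched.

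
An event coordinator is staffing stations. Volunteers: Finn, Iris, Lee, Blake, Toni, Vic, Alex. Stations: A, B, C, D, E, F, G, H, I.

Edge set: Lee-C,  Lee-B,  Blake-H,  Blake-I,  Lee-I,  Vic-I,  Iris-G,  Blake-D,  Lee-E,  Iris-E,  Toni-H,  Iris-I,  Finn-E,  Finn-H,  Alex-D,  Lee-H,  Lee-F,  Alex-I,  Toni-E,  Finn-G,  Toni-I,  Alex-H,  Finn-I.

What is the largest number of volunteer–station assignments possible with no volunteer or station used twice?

6

For example, pair Finn→G, Iris→E, Lee→B, Blake→D, Toni→H, Vic→I.
The set {Finn, Iris, Blake, Toni, Vic, Alex} has only 5 neighbours ({D, E, G, H, I}), so by Hall's theorem at most 6 of the 7 volunteers can be matched.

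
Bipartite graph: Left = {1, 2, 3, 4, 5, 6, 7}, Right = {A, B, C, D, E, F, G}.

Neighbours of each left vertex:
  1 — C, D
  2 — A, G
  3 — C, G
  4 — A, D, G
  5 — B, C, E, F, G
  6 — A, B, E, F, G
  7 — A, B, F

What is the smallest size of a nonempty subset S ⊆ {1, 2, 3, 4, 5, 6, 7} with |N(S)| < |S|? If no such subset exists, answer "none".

A matching saturating every left vertex exists, for instance 1→D, 2→A, 3→C, 4→G, 5→E, 6→F, 7→B.
By Hall's marriage theorem, this means |N(S)| ≥ |S| for every subset S, so no violating subset exists.

none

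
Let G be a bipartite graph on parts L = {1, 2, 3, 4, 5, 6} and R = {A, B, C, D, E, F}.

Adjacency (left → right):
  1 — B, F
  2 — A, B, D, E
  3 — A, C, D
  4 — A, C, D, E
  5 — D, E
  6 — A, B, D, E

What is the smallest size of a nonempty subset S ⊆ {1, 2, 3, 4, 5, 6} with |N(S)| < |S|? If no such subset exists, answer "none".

none

A matching saturating every left vertex exists, for instance 1→F, 2→E, 3→C, 4→A, 5→D, 6→B.
By Hall's marriage theorem, this means |N(S)| ≥ |S| for every subset S, so no violating subset exists.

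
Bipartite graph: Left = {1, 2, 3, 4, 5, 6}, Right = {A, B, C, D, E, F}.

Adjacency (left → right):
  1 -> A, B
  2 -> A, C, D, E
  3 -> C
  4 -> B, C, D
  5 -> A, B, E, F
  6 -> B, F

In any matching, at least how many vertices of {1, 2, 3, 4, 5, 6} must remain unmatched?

0

For example, pair 1–A, 2–E, 3–C, 4–D, 5–F, 6–B.
This saturates every left vertex, so 6 is the maximum.
That matches 6 of the 6, leaving 0 unmatched; no matching can do better.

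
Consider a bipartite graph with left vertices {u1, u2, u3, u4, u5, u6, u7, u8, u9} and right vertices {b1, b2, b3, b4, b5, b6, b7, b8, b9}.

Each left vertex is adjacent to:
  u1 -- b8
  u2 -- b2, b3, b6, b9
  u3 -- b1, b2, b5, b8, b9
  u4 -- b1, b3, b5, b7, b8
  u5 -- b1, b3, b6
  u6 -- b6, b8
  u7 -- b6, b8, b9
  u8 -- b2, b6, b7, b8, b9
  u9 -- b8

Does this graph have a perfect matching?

The set {u1, u9} has only 1 neighbour ({b8}), so by Hall's theorem at most 8 of the 9 left vertices can be matched.
Hence no matching covers every left vertex.

No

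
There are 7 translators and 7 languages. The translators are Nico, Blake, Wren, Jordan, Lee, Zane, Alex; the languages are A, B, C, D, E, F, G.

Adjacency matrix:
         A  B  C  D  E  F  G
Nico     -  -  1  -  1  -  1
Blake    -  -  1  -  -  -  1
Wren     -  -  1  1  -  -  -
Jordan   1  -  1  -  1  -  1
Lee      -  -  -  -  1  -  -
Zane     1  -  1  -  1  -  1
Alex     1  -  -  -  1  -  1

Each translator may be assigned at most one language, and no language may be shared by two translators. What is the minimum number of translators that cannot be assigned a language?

2

A valid assignment of size 5: Nico–C, Blake–G, Wren–D, Jordan–A, Lee–E.
The set {Nico, Blake, Jordan, Lee, Zane, Alex} has only 4 neighbours ({A, C, E, G}), so by Hall's theorem at most 5 of the 7 translators can be matched.
That matches 5 of the 7, leaving 2 unmatched; no matching can do better.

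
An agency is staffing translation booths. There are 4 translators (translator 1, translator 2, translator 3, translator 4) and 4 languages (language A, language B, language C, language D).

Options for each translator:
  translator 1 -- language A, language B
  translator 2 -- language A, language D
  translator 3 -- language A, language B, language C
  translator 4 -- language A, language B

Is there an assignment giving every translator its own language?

Yes

For example, pair translator 1→language A, translator 2→language D, translator 3→language C, translator 4→language B.
All 4 translators are covered.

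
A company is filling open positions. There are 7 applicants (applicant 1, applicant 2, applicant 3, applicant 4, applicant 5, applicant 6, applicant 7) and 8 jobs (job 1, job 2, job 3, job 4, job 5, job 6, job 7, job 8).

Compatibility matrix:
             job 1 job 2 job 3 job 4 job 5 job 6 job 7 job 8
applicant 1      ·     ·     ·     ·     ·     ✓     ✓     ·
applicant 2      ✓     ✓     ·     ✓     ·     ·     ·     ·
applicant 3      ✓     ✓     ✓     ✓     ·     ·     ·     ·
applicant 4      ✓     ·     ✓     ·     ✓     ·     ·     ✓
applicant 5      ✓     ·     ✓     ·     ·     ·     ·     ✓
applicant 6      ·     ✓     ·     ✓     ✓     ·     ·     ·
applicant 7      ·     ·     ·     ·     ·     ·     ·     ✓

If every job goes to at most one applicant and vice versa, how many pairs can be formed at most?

A valid assignment of size 7: applicant 1→job 6, applicant 2→job 2, applicant 3→job 4, applicant 4→job 1, applicant 5→job 3, applicant 6→job 5, applicant 7→job 8.
All 7 applicants are matched, so no larger matching exists.

7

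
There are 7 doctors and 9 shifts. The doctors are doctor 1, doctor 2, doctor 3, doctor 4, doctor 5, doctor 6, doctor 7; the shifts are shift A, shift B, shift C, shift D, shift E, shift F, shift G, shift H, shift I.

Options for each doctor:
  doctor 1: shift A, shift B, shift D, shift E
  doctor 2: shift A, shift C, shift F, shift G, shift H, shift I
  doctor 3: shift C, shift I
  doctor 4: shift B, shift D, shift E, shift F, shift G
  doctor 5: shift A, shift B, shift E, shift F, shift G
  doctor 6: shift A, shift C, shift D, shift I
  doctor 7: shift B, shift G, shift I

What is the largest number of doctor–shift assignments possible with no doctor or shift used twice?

One maximum matching: doctor 1-shift E, doctor 2-shift F, doctor 3-shift C, doctor 4-shift D, doctor 5-shift A, doctor 6-shift I, doctor 7-shift G.
All 7 doctors are matched, so no larger matching exists.

7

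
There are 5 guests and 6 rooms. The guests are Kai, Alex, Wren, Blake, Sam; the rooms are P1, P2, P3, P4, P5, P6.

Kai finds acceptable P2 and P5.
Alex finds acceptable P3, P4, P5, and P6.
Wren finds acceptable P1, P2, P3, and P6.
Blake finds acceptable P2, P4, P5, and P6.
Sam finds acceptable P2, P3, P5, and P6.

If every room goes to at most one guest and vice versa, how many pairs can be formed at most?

One maximum matching: Kai–P2, Alex–P4, Wren–P1, Blake–P6, Sam–P5.
This saturates every guest, so 5 is the maximum.

5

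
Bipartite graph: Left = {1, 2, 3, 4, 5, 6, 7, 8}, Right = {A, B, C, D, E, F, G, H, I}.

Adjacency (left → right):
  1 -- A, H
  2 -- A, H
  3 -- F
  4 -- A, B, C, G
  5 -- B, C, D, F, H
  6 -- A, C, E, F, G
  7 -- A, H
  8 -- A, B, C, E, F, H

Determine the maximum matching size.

For example, pair 1-A, 2-H, 3-F, 4-C, 5-B, 6-G, 8-E.
The set {1, 2, 7} has only 2 neighbours ({A, H}), so by Hall's theorem at most 7 of the 8 left vertices can be matched.

7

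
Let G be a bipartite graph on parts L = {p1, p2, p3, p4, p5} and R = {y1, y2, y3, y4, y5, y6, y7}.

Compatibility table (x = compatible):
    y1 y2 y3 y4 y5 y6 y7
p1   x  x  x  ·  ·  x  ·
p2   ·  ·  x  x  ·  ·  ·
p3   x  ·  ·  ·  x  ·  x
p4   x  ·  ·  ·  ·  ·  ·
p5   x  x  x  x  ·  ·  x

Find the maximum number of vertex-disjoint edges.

One maximum matching: p1–y3, p2–y4, p3–y5, p4–y1, p5–y7.
This saturates every left vertex, so 5 is the maximum.

5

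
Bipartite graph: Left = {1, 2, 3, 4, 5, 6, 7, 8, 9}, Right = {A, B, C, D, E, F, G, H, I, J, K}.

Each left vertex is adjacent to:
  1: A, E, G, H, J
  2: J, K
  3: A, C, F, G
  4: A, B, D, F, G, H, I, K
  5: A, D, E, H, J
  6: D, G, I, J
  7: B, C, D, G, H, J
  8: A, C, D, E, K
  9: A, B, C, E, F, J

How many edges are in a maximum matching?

One maximum matching: 1–E, 2–K, 3–F, 4–G, 5–D, 6–I, 7–H, 8–A, 9–J.
All 9 left vertices are matched, so no larger matching exists.

9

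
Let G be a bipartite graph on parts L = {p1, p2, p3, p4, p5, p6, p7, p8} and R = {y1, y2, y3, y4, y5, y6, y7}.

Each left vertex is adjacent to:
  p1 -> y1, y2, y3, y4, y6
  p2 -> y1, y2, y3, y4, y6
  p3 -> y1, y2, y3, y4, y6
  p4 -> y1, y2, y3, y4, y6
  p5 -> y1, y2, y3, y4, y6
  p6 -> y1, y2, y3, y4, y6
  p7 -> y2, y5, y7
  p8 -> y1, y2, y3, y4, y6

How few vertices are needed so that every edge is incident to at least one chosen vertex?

The 6 edges p1–y2, p2–y1, p3–y3, p4–y4, p5–y6, p7–y7 form a matching, so any vertex cover needs at least 6 vertices (one per matched edge).
Conversely {p7, y1, y2, y3, y4, y6} meets every edge and has exactly 6 vertices, so 6 is optimal.

6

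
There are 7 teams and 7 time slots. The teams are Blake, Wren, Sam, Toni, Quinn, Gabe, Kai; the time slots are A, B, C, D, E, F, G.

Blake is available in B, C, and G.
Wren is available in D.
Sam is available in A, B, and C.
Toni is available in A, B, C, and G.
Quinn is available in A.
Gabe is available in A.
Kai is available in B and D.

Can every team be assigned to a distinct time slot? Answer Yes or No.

The set {Blake, Wren, Sam, Toni, Quinn, Gabe, Kai} has only 5 neighbours ({A, B, C, D, G}), so by Hall's theorem at most 5 of the 7 teams can be matched.
Hence no matching covers every team.

No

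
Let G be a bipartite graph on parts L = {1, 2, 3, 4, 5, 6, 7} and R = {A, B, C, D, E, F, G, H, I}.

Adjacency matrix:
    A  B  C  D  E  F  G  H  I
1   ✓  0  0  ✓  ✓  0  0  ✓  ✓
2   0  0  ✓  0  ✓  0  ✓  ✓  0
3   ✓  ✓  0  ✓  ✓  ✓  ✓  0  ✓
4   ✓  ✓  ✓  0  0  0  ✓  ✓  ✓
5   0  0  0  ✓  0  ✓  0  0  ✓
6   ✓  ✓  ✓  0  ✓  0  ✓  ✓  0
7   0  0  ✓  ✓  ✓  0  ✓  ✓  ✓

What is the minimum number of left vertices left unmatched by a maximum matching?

0

A valid assignment of size 7: 1-E, 2-C, 3-B, 4-H, 5-F, 6-A, 7-G.
This saturates every left vertex, so 7 is the maximum.
That matches 7 of the 7, leaving 0 unmatched; no matching can do better.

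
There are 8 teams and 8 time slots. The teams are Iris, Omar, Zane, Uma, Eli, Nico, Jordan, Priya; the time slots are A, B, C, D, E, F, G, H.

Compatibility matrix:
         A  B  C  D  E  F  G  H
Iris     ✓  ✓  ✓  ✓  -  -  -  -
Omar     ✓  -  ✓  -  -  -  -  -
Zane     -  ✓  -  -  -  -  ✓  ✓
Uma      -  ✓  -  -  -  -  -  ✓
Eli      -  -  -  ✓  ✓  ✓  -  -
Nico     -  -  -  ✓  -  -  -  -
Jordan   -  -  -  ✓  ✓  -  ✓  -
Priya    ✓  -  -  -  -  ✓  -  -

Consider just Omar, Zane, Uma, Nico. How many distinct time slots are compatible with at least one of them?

6

The union of neighbours of {Omar, Zane, Uma, Nico} is {A, B, C, D, G, H}, which has 6 elements.
Since |N(S)| = 6 ≥ |S| = 4, Hall's condition holds for this subset.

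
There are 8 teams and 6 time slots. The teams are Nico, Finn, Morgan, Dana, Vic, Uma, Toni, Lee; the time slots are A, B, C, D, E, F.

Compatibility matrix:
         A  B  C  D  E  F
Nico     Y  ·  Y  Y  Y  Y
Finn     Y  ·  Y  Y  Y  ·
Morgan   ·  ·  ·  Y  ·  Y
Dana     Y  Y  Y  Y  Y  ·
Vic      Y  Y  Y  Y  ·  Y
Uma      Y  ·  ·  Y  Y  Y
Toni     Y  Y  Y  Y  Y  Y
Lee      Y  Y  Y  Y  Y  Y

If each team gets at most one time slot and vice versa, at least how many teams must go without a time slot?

2

A valid assignment of size 6: Nico→F, Finn→C, Morgan→D, Dana→A, Vic→B, Uma→E.
The set {Nico, Finn, Morgan, Dana, Vic, Uma, Toni, Lee} has only 6 neighbours ({A, B, C, D, E, F}), so by Hall's theorem at most 6 of the 8 teams can be matched.
That matches 6 of the 8, leaving 2 unmatched; no matching can do better.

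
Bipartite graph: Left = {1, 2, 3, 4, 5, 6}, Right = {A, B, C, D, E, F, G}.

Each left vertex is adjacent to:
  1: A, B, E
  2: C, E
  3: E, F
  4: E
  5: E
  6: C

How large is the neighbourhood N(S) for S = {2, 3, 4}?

The union of neighbours of {2, 3, 4} is {C, E, F}, which has 3 elements.
Since |N(S)| = 3 ≥ |S| = 3, Hall's condition holds for this subset.

3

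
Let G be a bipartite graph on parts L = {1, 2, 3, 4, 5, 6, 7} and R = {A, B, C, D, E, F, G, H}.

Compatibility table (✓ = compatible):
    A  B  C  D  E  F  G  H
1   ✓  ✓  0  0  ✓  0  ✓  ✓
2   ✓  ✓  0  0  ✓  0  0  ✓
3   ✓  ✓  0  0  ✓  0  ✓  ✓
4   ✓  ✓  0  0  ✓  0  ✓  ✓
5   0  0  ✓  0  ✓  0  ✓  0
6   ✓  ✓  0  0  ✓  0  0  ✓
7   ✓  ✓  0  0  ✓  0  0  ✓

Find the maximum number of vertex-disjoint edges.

One maximum matching: 1–G, 2–E, 3–H, 4–A, 5–C, 6–B.
The set {1, 2, 3, 4, 6, 7} has only 5 neighbours ({A, B, E, G, H}), so by Hall's theorem at most 6 of the 7 left vertices can be matched.

6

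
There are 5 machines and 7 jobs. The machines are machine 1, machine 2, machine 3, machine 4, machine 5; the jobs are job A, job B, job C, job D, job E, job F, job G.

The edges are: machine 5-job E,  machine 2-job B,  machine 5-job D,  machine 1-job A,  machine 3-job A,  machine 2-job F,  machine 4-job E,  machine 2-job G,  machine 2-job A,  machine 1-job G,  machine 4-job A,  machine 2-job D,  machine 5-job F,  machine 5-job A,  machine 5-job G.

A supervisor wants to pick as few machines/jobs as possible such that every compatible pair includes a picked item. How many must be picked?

5

A maximum matching has 5 edges (e.g. machine 1–job G, machine 2–job D, machine 3–job A, machine 4–job E, machine 5–job F).
By König's theorem the minimum vertex cover has the same size. One such cover is {machine 1, machine 2, machine 3, machine 4, machine 5}.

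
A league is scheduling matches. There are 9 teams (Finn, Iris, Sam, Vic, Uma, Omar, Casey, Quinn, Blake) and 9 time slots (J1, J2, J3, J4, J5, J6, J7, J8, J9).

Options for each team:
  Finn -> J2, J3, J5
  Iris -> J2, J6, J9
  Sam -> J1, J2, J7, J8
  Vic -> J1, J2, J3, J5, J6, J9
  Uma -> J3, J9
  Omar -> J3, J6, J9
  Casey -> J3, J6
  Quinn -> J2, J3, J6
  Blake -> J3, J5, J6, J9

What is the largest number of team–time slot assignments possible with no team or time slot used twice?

7

One maximum matching: Finn-J5, Iris-J2, Sam-J7, Vic-J1, Uma-J9, Omar-J6, Casey-J3.
The set {Finn, Iris, Uma, Omar, Casey, Quinn, Blake} has only 5 neighbours ({J2, J3, J5, J6, J9}), so by Hall's theorem at most 7 of the 9 teams can be matched.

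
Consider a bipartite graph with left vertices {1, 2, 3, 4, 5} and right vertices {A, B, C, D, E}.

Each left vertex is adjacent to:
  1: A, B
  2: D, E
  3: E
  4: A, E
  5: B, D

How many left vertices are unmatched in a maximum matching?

1

One maximum matching: 1→B, 2→D, 3→E, 4→A.
The set {1, 2, 3, 4, 5} has only 4 neighbours ({A, B, D, E}), so by Hall's theorem at most 4 of the 5 left vertices can be matched.
That matches 4 of the 5, leaving 1 unmatched; no matching can do better.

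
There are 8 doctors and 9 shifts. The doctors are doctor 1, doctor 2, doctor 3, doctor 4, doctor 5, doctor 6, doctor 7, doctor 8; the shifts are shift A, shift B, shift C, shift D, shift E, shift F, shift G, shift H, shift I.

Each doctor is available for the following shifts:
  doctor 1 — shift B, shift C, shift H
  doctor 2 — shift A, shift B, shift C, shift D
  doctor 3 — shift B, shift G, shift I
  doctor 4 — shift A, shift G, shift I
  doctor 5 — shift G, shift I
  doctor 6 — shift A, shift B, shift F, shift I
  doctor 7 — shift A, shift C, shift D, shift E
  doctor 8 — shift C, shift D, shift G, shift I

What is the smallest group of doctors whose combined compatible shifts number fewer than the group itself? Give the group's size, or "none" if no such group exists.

A matching saturating every doctor exists, for instance doctor 1→shift H, doctor 2→shift D, doctor 3→shift B, doctor 4→shift A, doctor 5→shift I, doctor 6→shift F, doctor 7→shift E, doctor 8→shift G.
By Hall's marriage theorem, this means |N(S)| ≥ |S| for every subset S, so no violating subset exists.

none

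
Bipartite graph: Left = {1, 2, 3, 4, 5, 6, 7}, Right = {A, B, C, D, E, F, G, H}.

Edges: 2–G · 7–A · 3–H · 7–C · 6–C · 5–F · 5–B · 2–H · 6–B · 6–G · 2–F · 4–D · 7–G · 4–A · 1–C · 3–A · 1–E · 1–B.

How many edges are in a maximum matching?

One maximum matching: 1→E, 2→G, 3→H, 4→D, 5→F, 6→B, 7→C.
All 7 left vertices are matched, so no larger matching exists.

7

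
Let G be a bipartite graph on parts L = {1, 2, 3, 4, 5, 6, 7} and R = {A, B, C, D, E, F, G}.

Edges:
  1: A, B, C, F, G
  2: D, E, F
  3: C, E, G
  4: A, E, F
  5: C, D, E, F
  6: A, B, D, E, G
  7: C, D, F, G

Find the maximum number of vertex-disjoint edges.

7

For example, pair 1-B, 2-D, 3-G, 4-E, 5-C, 6-A, 7-F.
This saturates every left vertex, so 7 is the maximum.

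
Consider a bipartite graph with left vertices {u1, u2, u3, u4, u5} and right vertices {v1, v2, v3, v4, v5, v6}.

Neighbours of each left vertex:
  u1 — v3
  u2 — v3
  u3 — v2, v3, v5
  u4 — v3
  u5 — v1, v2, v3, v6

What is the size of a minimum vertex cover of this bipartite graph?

{u3, u5, v3} is a vertex cover of size 3: every edge has an endpoint in this set.
No smaller cover exists because u1–v3, u3–v5, u5–v2 is a matching of size 3, and a cover must include an endpoint of each of these disjoint edges (König's theorem).

3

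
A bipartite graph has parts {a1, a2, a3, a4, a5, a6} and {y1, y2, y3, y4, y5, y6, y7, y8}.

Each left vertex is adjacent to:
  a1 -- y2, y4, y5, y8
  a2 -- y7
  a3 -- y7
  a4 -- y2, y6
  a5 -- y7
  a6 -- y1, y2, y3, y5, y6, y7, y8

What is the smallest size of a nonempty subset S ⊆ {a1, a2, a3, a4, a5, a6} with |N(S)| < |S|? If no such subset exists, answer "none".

Take S = {a2, a3}. Its neighbourhood is {y7}, so |N(S)| = 1 < |S| = 2.
No single vertex violates Hall's condition since each has at least one neighbour, so 2 is the minimum.

2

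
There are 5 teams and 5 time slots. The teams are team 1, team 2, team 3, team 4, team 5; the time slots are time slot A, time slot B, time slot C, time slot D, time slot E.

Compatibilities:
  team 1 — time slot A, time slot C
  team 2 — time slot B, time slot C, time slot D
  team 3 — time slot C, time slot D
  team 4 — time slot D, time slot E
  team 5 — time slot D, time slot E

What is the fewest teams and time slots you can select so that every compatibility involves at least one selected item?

A maximum matching has 5 edges (e.g. team 1–time slot A, team 2–time slot B, team 3–time slot C, team 4–time slot E, team 5–time slot D).
By König's theorem the minimum vertex cover has the same size. One such cover is {team 1, team 2, team 3, team 4, team 5}.

5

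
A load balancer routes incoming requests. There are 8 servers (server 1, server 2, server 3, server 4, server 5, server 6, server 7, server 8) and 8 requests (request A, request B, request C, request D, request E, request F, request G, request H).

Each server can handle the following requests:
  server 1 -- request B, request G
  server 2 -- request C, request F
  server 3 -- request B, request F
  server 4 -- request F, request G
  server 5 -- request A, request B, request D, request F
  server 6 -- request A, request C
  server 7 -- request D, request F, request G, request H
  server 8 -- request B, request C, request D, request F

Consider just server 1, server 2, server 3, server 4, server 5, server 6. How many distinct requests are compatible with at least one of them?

The union of neighbours of {server 1, server 2, server 3, server 4, server 5, server 6} is {request A, request B, request C, request D, request F, request G}, which has 6 elements.
Since |N(S)| = 6 ≥ |S| = 6, Hall's condition holds for this subset.

6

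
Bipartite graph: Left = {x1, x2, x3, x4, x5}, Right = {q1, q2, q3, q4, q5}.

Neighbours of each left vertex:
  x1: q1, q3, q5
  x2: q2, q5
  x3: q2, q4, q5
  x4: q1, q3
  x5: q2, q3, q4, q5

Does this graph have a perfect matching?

For example, pair x1-q3, x2-q5, x3-q4, x4-q1, x5-q2.
All 5 left vertices are covered.

Yes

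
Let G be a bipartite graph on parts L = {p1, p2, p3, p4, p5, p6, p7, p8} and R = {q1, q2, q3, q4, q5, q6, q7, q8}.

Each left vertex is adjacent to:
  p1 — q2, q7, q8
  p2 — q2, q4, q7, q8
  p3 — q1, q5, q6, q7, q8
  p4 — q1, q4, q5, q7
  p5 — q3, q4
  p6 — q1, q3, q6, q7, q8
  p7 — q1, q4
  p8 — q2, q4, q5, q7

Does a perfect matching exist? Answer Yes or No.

Yes

For example, pair p1→q8, p2→q7, p3→q5, p4→q4, p5→q3, p6→q6, p7→q1, p8→q2.
Every left vertex is matched, so this is a perfect matching.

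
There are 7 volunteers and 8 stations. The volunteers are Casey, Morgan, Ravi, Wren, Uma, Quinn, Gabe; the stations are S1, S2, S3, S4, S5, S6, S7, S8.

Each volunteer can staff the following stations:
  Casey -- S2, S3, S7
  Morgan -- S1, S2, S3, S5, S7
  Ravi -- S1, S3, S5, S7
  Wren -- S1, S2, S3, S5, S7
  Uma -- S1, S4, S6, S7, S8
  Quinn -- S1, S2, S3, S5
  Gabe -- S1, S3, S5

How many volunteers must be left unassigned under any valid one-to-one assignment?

1

A valid assignment of size 6: Casey-S7, Morgan-S5, Ravi-S1, Wren-S3, Uma-S6, Quinn-S2.
The set {Casey, Morgan, Ravi, Wren, Quinn, Gabe} has only 5 neighbours ({S1, S2, S3, S5, S7}), so by Hall's theorem at most 6 of the 7 volunteers can be matched.
That matches 6 of the 7, leaving 1 unmatched; no matching can do better.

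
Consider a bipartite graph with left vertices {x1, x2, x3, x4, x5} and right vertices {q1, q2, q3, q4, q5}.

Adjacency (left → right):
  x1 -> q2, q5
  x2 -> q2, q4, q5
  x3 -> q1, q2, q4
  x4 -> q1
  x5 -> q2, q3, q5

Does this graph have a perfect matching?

Yes

A valid assignment of size 5: x1→q5, x2→q4, x3→q2, x4→q1, x5→q3.
Every left vertex is matched, so this is a perfect matching.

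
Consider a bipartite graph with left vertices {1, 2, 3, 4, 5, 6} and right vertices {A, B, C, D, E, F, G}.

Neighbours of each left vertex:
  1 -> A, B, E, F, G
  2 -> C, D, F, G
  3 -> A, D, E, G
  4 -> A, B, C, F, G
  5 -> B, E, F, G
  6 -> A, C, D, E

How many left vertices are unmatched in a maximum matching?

0

One maximum matching: 1-A, 2-F, 3-D, 4-G, 5-B, 6-E.
All 6 left vertices are matched, so no larger matching exists.
That matches 6 of the 6, leaving 0 unmatched; no matching can do better.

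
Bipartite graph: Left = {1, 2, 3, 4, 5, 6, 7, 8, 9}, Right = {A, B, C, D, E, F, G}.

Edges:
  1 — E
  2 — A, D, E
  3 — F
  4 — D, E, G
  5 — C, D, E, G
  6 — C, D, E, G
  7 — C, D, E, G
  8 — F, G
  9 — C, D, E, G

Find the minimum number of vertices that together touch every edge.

6

The 6 edges 1–E, 2–A, 3–F, 4–G, 5–D, 6–C form a matching, so any vertex cover needs at least 6 vertices (one per matched edge).
Conversely {2, C, D, E, F, G} meets every edge and has exactly 6 vertices, so 6 is optimal.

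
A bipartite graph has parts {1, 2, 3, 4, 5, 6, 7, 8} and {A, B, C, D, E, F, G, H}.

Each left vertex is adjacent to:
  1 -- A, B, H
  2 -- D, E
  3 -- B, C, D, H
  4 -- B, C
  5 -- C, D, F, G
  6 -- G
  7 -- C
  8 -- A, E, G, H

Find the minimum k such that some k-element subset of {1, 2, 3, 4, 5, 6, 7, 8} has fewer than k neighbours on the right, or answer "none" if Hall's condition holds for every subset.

none

A matching saturating every left vertex exists, for instance 1→A, 2→D, 3→H, 4→B, 5→F, 6→G, 7→C, 8→E.
By Hall's marriage theorem, this means |N(S)| ≥ |S| for every subset S, so no violating subset exists.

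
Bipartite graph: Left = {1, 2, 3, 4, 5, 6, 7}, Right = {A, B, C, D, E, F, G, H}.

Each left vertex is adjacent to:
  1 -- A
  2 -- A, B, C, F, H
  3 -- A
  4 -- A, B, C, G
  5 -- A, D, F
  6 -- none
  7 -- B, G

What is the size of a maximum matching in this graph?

For example, pair 1→A, 2→H, 4→C, 5→F, 7→B.
The set {1, 3, 6} has only 1 neighbour ({A}), so by Hall's theorem at most 5 of the 7 left vertices can be matched.

5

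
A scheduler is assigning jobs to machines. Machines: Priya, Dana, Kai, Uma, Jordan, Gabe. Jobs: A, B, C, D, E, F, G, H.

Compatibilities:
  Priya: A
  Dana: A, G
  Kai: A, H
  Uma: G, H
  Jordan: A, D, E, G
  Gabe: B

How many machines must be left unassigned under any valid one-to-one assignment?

A valid assignment of size 5: Priya–A, Dana–G, Kai–H, Jordan–E, Gabe–B.
The set {Priya, Dana, Kai, Uma} has only 3 neighbours ({A, G, H}), so by Hall's theorem at most 5 of the 6 machines can be matched.
That matches 5 of the 6, leaving 1 unmatched; no matching can do better.

1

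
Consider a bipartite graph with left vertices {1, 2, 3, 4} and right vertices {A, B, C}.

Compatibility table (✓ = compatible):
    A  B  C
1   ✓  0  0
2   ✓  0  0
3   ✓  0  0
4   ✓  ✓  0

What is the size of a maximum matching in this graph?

2

For example, pair 1–A, 4–B.
The set {1, 2, 3} has only 1 neighbour ({A}), so by Hall's theorem at most 2 of the 4 left vertices can be matched.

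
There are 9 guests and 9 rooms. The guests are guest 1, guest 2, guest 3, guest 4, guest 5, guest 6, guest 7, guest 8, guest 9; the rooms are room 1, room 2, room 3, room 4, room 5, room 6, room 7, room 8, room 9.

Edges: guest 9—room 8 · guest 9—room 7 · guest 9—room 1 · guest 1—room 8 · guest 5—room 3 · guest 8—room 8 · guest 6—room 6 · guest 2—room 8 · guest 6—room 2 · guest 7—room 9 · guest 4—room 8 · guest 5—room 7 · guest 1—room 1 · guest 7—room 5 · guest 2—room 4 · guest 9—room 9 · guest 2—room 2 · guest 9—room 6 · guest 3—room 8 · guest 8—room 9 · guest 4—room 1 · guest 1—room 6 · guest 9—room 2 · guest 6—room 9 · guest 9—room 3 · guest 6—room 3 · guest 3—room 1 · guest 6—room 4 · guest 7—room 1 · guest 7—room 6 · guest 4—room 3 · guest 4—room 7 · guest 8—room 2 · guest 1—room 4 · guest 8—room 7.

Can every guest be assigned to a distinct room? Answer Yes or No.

Yes

For example, pair guest 1-room 6, guest 2-room 4, guest 3-room 1, guest 4-room 7, guest 5-room 3, guest 6-room 2, guest 7-room 5, guest 8-room 9, guest 9-room 8.
Every guest is matched, so this is a perfect matching.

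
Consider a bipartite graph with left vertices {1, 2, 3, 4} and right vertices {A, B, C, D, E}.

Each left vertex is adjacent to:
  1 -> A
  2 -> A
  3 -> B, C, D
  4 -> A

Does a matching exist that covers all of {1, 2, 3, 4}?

No

The set {1, 2, 4} has only 1 neighbour ({A}), so by Hall's theorem at most 2 of the 4 left vertices can be matched.
Hence no matching covers every left vertex.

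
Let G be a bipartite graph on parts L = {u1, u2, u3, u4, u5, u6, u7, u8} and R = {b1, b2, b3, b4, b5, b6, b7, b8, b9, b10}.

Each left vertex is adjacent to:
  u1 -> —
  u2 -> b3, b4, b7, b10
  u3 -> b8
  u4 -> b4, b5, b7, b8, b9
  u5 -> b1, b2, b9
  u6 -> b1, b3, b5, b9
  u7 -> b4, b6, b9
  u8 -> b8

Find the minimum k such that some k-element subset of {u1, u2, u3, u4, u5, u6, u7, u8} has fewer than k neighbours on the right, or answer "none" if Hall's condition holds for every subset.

1

Take S = {u1}. Its neighbourhood is {}, so |N(S)| = 0 < |S| = 1.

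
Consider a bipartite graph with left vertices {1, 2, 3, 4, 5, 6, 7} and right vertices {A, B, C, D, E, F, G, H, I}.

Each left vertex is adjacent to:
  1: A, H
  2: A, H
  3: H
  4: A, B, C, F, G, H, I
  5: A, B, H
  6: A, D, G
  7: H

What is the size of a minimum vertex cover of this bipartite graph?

{4, 5, 6, A, H} is a vertex cover of size 5: every edge has an endpoint in this set.
No smaller cover exists because 1–A, 2–H, 4–F, 5–B, 6–G is a matching of size 5, and a cover must include an endpoint of each of these disjoint edges (König's theorem).

5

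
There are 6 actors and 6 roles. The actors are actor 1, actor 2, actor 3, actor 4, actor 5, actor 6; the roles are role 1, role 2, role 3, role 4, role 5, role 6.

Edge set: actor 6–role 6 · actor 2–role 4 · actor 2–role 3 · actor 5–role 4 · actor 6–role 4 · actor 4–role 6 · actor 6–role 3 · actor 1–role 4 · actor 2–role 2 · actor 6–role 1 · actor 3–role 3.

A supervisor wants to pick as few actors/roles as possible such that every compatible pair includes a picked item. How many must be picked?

5

The 5 edges actor 1–role 4, actor 2–role 2, actor 3–role 3, actor 4–role 6, actor 6–role 1 form a matching, so any vertex cover needs at least 5 vertices (one per matched edge).
Conversely {actor 2, actor 3, actor 4, actor 6, role 4} meets every edge and has exactly 5 vertices, so 5 is optimal.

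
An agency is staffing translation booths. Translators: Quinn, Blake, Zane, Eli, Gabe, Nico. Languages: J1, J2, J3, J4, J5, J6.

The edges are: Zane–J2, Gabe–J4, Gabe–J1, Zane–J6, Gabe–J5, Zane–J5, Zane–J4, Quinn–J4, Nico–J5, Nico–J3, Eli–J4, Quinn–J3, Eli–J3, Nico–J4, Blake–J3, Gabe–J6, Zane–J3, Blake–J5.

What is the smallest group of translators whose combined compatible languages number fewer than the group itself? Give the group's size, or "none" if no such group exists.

Take S = {Quinn, Blake, Eli, Nico}. Its neighbourhood is {J3, J4, J5}, so |N(S)| = 3 < |S| = 4.
Every subset of size less than 4 has at least as many neighbours as members, so 4 is the minimum.

4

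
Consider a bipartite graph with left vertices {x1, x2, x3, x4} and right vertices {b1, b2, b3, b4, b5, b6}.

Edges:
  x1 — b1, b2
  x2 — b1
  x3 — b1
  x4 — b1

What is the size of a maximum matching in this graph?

A valid assignment of size 2: x1–b2, x2–b1.
The set {x2, x3, x4} has only 1 neighbour ({b1}), so by Hall's theorem at most 2 of the 4 left vertices can be matched.

2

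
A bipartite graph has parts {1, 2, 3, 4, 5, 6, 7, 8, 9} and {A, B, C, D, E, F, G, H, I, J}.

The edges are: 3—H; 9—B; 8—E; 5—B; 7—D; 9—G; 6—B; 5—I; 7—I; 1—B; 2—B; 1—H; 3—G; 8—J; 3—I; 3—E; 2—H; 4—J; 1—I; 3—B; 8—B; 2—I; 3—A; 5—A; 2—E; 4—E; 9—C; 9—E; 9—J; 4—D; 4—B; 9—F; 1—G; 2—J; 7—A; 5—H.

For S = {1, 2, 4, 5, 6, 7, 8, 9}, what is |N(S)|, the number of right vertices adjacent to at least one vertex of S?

10

The union of neighbours of {1, 2, 4, 5, 6, 7, 8, 9} is {A, B, C, D, E, F, G, H, I, J}, which has 10 elements.
Since |N(S)| = 10 ≥ |S| = 8, Hall's condition holds for this subset.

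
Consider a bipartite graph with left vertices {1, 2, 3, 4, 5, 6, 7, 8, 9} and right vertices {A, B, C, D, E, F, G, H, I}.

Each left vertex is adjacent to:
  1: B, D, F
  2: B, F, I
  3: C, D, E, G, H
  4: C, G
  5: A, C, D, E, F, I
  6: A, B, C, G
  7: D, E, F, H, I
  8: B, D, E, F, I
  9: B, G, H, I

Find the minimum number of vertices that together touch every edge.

9

The 9 edges 1–D, 2–I, 3–E, 4–G, 5–A, 6–C, 7–H, 8–F, 9–B form a matching, so any vertex cover needs at least 9 vertices (one per matched edge).
Conversely {1, 2, 3, 4, 5, 6, 7, 8, 9} meets every edge and has exactly 9 vertices, so 9 is optimal.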